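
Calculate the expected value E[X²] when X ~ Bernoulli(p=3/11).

Using the identity E[X²] = Var(X) + (E[X])²:
E[X] = \frac{3}{11}
Var(X) = \frac{24}{121}
E[X²] = \frac{24}{121} + (\frac{3}{11})²
= \frac{3}{11}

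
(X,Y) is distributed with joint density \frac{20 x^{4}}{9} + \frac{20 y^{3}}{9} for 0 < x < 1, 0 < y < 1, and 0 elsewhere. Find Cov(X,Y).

E[XY] = ∫∫ xy × f(x,y) dx dy = \frac{11}{27}
E[X] = \frac{35}{54}
E[Y] = \frac{2}{3}
Cov(X,Y) = E[XY] - E[X]E[Y] = - \frac{2}{81}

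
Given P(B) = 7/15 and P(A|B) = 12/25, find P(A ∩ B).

By definition, P(A|B) = P(A ∩ B) / P(B)
So P(A ∩ B) = P(A|B) × P(B)
= 12/25 × 7/15
= 28/125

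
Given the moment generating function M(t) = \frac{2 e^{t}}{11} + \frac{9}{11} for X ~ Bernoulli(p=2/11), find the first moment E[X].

To find E[X], compute M^(1)(0):
M^(1)(t) = \frac{2 e^{t}}{11}
M^(1)(0) = \frac{2}{11}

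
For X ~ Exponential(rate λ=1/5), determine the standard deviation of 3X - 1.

For X ~ Exponential(rate λ=1/5):
Var(X) = 25
SD(X) = √(Var(X)) = √(25) = 5
SD(3X - 1) = |3| × SD(X) = 3 × 5 = 15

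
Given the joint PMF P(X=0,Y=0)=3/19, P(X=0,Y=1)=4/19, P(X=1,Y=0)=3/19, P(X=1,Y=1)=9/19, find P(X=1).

P(X=1) = P(X=1,Y=0) + P(X=1,Y=1)
= 3/19 + 9/19
= 12/19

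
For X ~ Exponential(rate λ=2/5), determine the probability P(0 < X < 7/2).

P(0 < X < 7/2) = ∫_{0}^{7/2} f(x) dx
where f(x) = \frac{2 e^{- \frac{2 x}{5}}}{5}
= 1 - e^{- \frac{7}{5}}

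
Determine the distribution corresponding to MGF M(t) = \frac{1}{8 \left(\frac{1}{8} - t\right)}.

The MGF M(t) = \frac{1}{8 \left(\frac{1}{8} - t\right)} is the standard form for the Exponential distribution.
Comparing with the known MGF formula identifies: Exponential(rate λ=1/8)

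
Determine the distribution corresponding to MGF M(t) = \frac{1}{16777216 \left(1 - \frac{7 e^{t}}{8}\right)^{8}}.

The MGF M(t) = \frac{1}{16777216 \left(1 - \frac{7 e^{t}}{8}\right)^{8}} is the standard form for the NegativeBinomial distribution.
Comparing with the known MGF formula identifies: NegBin(r=8, p=1/8), X = failures before r-th success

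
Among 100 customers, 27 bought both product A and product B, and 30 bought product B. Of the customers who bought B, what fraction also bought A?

P(A ∩ B) = 27/100
P(B) = 30/100 = 3/10
P(A|B) = P(A ∩ B) / P(B) = (27/100) / (3/10) = 9/10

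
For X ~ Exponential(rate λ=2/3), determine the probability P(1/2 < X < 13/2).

P(1/2 < X < 13/2) = ∫_{1/2}^{13/2} f(x) dx
where f(x) = \frac{2 e^{- \frac{2 x}{3}}}{3}
= - \frac{1 - e^{4}}{e^{\frac{13}{3}}}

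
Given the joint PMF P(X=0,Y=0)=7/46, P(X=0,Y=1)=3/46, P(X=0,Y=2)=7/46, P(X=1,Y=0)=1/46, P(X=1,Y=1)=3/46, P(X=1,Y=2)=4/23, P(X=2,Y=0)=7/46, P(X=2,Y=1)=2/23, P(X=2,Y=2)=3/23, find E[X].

First find marginal of X:
P(X=0) = 17/46
P(X=1) = 6/23
P(X=2) = 17/46
E[X] = 0 × 17/46 + 1 × 6/23 + 2 × 17/46 = 1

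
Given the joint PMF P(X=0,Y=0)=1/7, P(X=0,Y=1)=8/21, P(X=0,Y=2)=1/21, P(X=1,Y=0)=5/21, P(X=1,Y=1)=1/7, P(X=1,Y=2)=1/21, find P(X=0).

P(X=0) = P(X=0,Y=0) + P(X=0,Y=1) + P(X=0,Y=2)
= 1/7 + 8/21 + 1/21
= 4/7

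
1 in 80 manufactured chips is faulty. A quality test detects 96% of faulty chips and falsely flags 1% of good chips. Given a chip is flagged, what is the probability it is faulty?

Let D = the rare event, + = positive/flagged.
P(D) = 1/80
P(+|D) = 96/100 = 24/25
P(+|D') = 1/100
P(+) = P(+|D)P(D) + P(+|D')P(D')
     = \frac{24}{25} × \frac{1}{80} + \frac{1}{100} × \frac{79}{80}
     = \frac{7}{320}
P(D|+) = P(+|D)P(D)/P(+) = \frac{96}{175}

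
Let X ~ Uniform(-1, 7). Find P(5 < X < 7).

P(5 < X < 7) = ∫_{5}^{7} f(x) dx
where f(x) = \frac{1}{8}
= \frac{1}{4}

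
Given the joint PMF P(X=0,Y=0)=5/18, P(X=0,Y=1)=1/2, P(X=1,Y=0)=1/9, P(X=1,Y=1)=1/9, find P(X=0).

P(X=0) = P(X=0,Y=0) + P(X=0,Y=1)
= 5/18 + 1/2
= 7/9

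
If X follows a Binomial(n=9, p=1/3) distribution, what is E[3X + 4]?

For X ~ Binomial(n=9, p=1/3):
E[X] = 3
E[3X + 4] = 3 × E[X] + 4 = 13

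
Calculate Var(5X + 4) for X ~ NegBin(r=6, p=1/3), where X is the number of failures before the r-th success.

For X ~ NegBin(r=6, p=1/3), where X is the number of failures before the r-th success:
Var(X) = 36
Var(5X + 4) = (5)² × Var(X) = 25 × 36 = 900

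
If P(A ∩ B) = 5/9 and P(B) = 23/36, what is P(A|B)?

P(A|B) = P(A ∩ B) / P(B)
= (5/9) / (23/36)
= 20/23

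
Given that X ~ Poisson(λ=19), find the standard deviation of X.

For X ~ Poisson(λ=19):
Var(X) = 19
SD(X) = √(Var(X)) = √(19) = \sqrt{19}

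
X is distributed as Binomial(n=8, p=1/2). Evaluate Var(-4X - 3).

For X ~ Binomial(n=8, p=1/2):
Var(X) = 2
Var(-4X - 3) = (-4)² × Var(X) = 16 × 2 = 32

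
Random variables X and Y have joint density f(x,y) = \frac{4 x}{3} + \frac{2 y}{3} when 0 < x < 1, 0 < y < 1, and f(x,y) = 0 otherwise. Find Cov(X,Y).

E[XY] = ∫∫ xy × f(x,y) dx dy = \frac{1}{3}
E[X] = \frac{11}{18}
E[Y] = \frac{5}{9}
Cov(X,Y) = E[XY] - E[X]E[Y] = - \frac{1}{162}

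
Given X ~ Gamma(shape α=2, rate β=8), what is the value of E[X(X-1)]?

E[X(X-1)] = E[X² - X] = E[X²] - E[X]
E[X] = \frac{1}{4}
E[X²] = Var(X) + (E[X])² = \frac{1}{32} + (\frac{1}{4})² = \frac{3}{32}
E[X(X-1)] = \frac{3}{32} - \frac{1}{4} = - \frac{5}{32}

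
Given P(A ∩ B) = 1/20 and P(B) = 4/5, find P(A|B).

P(A|B) = P(A ∩ B) / P(B)
= (1/20) / (4/5)
= 1/16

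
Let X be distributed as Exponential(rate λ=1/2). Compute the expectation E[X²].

Using the identity E[X²] = Var(X) + (E[X])²:
E[X] = 2
Var(X) = 4
E[X²] = 4 + (2)²
= 8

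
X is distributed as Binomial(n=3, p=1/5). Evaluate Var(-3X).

For X ~ Binomial(n=3, p=1/5):
Var(X) = \frac{12}{25}
Var(-3X) = (-3)² × Var(X) = 9 × \frac{12}{25} = \frac{108}{25}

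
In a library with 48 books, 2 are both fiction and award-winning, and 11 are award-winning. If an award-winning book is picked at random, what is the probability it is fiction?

P(A ∩ B) = 2/48 = 1/24
P(B) = 11/48
P(A|B) = P(A ∩ B) / P(B) = (1/24) / (11/48) = 2/11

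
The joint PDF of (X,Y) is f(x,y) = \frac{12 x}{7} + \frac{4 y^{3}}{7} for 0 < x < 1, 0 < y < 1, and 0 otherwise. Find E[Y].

E[Y] = ∫_0^1 ∫_0^1 y × f(x,y) dx dy
= \frac{19}{35}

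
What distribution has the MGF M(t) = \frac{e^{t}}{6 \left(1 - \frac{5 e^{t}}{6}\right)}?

The MGF M(t) = \frac{e^{t}}{6 \left(1 - \frac{5 e^{t}}{6}\right)} is the standard form for the Geometric distribution.
Comparing with the known MGF formula identifies: Geometric(p=1/6), X = trial number of first success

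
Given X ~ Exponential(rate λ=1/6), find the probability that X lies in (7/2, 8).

P(7/2 < X < 8) = ∫_{7/2}^{8} f(x) dx
where f(x) = \frac{e^{- \frac{x}{6}}}{6}
= - \frac{1}{e^{\frac{4}{3}}} + e^{- \frac{7}{12}}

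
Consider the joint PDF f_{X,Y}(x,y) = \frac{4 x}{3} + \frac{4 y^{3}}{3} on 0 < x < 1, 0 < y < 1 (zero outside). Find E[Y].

E[Y] = ∫_0^1 ∫_0^1 y × f(x,y) dx dy
= \frac{3}{5}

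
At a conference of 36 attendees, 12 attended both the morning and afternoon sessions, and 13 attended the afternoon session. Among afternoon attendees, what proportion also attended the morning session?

P(A ∩ B) = 12/36 = 1/3
P(B) = 13/36
P(A|B) = P(A ∩ B) / P(B) = (1/3) / (13/36) = 12/13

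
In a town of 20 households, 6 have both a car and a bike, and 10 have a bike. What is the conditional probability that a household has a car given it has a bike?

P(A ∩ B) = 6/20 = 3/10
P(B) = 10/20 = 1/2
P(A|B) = P(A ∩ B) / P(B) = (3/10) / (1/2) = 3/5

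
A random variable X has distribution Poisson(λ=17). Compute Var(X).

For X ~ Poisson(λ=17):
Var(X) = 17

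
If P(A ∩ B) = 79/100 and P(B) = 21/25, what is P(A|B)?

P(A|B) = P(A ∩ B) / P(B)
= (79/100) / (21/25)
= 79/84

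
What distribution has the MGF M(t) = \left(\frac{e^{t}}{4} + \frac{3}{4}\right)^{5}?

The MGF M(t) = \left(\frac{e^{t}}{4} + \frac{3}{4}\right)^{5} is the standard form for the Binomial distribution.
Comparing with the known MGF formula identifies: Binomial(n=5, p=1/4)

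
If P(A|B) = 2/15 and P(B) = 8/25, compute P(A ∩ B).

By definition, P(A|B) = P(A ∩ B) / P(B)
So P(A ∩ B) = P(A|B) × P(B)
= 2/15 × 8/25
= 16/375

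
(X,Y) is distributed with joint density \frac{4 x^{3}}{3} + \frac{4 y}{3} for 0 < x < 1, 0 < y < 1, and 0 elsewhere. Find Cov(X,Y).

E[XY] = ∫∫ xy × f(x,y) dx dy = \frac{16}{45}
E[X] = \frac{3}{5}
E[Y] = \frac{11}{18}
Cov(X,Y) = E[XY] - E[X]E[Y] = - \frac{1}{90}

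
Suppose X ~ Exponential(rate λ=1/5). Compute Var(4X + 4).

For X ~ Exponential(rate λ=1/5):
Var(X) = 25
Var(4X + 4) = (4)² × Var(X) = 16 × 25 = 400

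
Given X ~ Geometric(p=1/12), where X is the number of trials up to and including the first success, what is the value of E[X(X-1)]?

E[X(X-1)] = E[X² - X] = E[X²] - E[X]
E[X] = 12
E[X²] = Var(X) + (E[X])² = 132 + (12)² = 276
E[X(X-1)] = 276 - 12 = 264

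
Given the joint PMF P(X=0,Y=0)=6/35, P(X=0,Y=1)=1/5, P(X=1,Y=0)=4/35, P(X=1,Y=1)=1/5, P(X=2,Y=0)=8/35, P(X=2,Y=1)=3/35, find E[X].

First find marginal of X:
P(X=0) = 13/35
P(X=1) = 11/35
P(X=2) = 11/35
E[X] = 0 × 13/35 + 1 × 11/35 + 2 × 11/35 = 33/35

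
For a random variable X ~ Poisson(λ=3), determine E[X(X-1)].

E[X(X-1)] = E[X² - X] = E[X²] - E[X]
E[X] = 3
E[X²] = Var(X) + (E[X])² = 3 + (3)² = 12
E[X(X-1)] = 12 - 3 = 9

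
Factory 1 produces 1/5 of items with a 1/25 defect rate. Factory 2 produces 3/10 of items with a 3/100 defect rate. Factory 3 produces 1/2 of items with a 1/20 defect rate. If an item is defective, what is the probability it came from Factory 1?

Using Bayes' theorem:
P(F1) = 1/5, P(D|F1) = 1/25
P(F2) = 3/10, P(D|F2) = 3/100
P(F3) = 1/2, P(D|F3) = 1/20
P(D) = P(D|F1)P(F1) + P(D|F2)P(F2) + P(D|F3)P(F3)
     = \frac{21}{500}
P(F1|D) = P(D|F1)P(F1) / P(D)
= \frac{4}{21}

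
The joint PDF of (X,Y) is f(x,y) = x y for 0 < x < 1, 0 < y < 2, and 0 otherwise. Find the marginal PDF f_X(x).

f_X(x) = ∫_0^2 f(x,y) dy
= ∫_0^2 x y dy
= 2 x for 0 < x < 1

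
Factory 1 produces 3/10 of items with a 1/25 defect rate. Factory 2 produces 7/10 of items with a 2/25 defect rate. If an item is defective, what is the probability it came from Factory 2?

Using Bayes' theorem:
P(F1) = 3/10, P(D|F1) = 1/25
P(F2) = 7/10, P(D|F2) = 2/25
P(D) = P(D|F1)P(F1) + P(D|F2)P(F2)
     = \frac{17}{250}
P(F2|D) = P(D|F2)P(F2) / P(D)
= \frac{14}{17}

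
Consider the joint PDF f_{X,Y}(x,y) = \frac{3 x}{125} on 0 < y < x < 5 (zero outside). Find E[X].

f_X(x) = ∫_0^x \frac{3 x}{125} dy = \frac{3 x^{2}}{125}
E[X] = ∫_0^5 x × (\frac{3 x^{2}}{125}) dx = \frac{15}{4}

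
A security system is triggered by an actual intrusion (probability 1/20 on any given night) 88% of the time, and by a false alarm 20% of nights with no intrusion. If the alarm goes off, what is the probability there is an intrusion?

Let D = the rare event, + = positive/flagged.
P(D) = 1/20
P(+|D) = 88/100 = 22/25
P(+|D') = 20/100 = 1/5
P(+) = P(+|D)P(D) + P(+|D')P(D')
     = \frac{22}{25} × \frac{1}{20} + \frac{1}{5} × \frac{19}{20}
     = \frac{117}{500}
P(D|+) = P(+|D)P(D)/P(+) = \frac{22}{117}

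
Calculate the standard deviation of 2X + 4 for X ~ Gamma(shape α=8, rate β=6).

For X ~ Gamma(shape α=8, rate β=6):
Var(X) = \frac{2}{9}
SD(X) = √(Var(X)) = √(\frac{2}{9}) = \frac{\sqrt{2}}{3}
SD(2X + 4) = |2| × SD(X) = 2 × \frac{\sqrt{2}}{3} = \frac{2 \sqrt{2}}{3}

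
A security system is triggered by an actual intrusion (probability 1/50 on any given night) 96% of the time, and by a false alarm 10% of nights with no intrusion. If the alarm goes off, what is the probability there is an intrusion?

Let D = the rare event, + = positive/flagged.
P(D) = 1/50
P(+|D) = 96/100 = 24/25
P(+|D') = 10/100 = 1/10
P(+) = P(+|D)P(D) + P(+|D')P(D')
     = \frac{24}{25} × \frac{1}{50} + \frac{1}{10} × \frac{49}{50}
     = \frac{293}{2500}
P(D|+) = P(+|D)P(D)/P(+) = \frac{48}{293}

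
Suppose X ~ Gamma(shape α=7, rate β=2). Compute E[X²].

Using the identity E[X²] = Var(X) + (E[X])²:
E[X] = \frac{7}{2}
Var(X) = \frac{7}{4}
E[X²] = \frac{7}{4} + (\frac{7}{2})²
= 14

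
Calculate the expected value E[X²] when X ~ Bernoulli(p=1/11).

Using the identity E[X²] = Var(X) + (E[X])²:
E[X] = \frac{1}{11}
Var(X) = \frac{10}{121}
E[X²] = \frac{10}{121} + (\frac{1}{11})²
= \frac{1}{11}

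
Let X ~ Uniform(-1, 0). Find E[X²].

Using the identity E[X²] = Var(X) + (E[X])²:
E[X] = - \frac{1}{2}
Var(X) = \frac{1}{12}
E[X²] = \frac{1}{12} + (- \frac{1}{2})²
= \frac{1}{3}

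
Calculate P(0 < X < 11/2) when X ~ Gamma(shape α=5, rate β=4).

P(0 < X < 11/2) = ∫_{0}^{11/2} f(x) dx
where f(x) = \frac{128 x^{4} e^{- 4 x}}{3}
= 1 - \frac{35401}{3 e^{22}}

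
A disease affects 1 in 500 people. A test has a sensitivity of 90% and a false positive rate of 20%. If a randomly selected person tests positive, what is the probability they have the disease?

Let D = the rare event, + = positive/flagged.
P(D) = 1/500
P(+|D) = 90/100 = 9/10
P(+|D') = 20/100 = 1/5
P(+) = P(+|D)P(D) + P(+|D')P(D')
     = \frac{9}{10} × \frac{1}{500} + \frac{1}{5} × \frac{499}{500}
     = \frac{1007}{5000}
P(D|+) = P(+|D)P(D)/P(+) = \frac{9}{1007}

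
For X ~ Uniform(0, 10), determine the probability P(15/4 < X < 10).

P(15/4 < X < 10) = ∫_{15/4}^{10} f(x) dx
where f(x) = \frac{1}{10}
= \frac{5}{8}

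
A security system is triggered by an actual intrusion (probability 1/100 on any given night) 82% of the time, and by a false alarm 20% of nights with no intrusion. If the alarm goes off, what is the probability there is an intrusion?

Let D = the rare event, + = positive/flagged.
P(D) = 1/100
P(+|D) = 82/100 = 41/50
P(+|D') = 20/100 = 1/5
P(+) = P(+|D)P(D) + P(+|D')P(D')
     = \frac{41}{50} × \frac{1}{100} + \frac{1}{5} × \frac{99}{100}
     = \frac{1031}{5000}
P(D|+) = P(+|D)P(D)/P(+) = \frac{41}{1031}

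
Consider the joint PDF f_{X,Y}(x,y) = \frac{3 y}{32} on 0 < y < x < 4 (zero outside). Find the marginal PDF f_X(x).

f_X(x) = ∫_0^x \frac{3 y}{32} dy = \frac{3 x^{2}}{64}
for 0 < x < 4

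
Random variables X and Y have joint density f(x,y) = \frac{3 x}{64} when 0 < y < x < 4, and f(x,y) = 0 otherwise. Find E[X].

f_X(x) = ∫_0^x \frac{3 x}{64} dy = \frac{3 x^{2}}{64}
E[X] = ∫_0^4 x × (\frac{3 x^{2}}{64}) dx = 3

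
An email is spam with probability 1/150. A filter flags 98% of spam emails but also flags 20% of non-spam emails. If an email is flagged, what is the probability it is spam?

Let D = the rare event, + = positive/flagged.
P(D) = 1/150
P(+|D) = 98/100 = 49/50
P(+|D') = 20/100 = 1/5
P(+) = P(+|D)P(D) + P(+|D')P(D')
     = \frac{49}{50} × \frac{1}{150} + \frac{1}{5} × \frac{149}{150}
     = \frac{513}{2500}
P(D|+) = P(+|D)P(D)/P(+) = \frac{49}{1539}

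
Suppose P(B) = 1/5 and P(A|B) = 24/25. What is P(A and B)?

By definition, P(A|B) = P(A ∩ B) / P(B)
So P(A ∩ B) = P(A|B) × P(B)
= 24/25 × 1/5
= 24/125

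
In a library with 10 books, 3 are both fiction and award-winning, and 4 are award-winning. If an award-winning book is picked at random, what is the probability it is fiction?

P(A ∩ B) = 3/10
P(B) = 4/10 = 2/5
P(A|B) = P(A ∩ B) / P(B) = (3/10) / (2/5) = 3/4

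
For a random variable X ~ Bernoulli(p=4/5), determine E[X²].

Using the identity E[X²] = Var(X) + (E[X])²:
E[X] = \frac{4}{5}
Var(X) = \frac{4}{25}
E[X²] = \frac{4}{25} + (\frac{4}{5})²
= \frac{4}{5}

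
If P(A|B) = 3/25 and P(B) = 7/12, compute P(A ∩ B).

By definition, P(A|B) = P(A ∩ B) / P(B)
So P(A ∩ B) = P(A|B) × P(B)
= 3/25 × 7/12
= 7/100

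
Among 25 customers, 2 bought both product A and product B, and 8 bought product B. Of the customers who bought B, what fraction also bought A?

P(A ∩ B) = 2/25
P(B) = 8/25
P(A|B) = P(A ∩ B) / P(B) = (2/25) / (8/25) = 1/4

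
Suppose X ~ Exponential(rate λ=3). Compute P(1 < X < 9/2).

P(1 < X < 9/2) = ∫_{1}^{9/2} f(x) dx
where f(x) = 3 e^{- 3 x}
= - \frac{1}{e^{\frac{27}{2}}} + e^{-3}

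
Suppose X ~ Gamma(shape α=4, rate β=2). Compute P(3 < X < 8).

P(3 < X < 8) = ∫_{3}^{8} f(x) dx
where f(x) = \frac{8 x^{3} e^{- 2 x}}{3}
= \frac{-2483 + 183 e^{10}}{3 e^{16}}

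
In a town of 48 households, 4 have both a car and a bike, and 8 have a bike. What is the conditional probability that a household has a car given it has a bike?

P(A ∩ B) = 4/48 = 1/12
P(B) = 8/48 = 1/6
P(A|B) = P(A ∩ B) / P(B) = (1/12) / (1/6) = 1/2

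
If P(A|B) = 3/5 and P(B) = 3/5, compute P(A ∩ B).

By definition, P(A|B) = P(A ∩ B) / P(B)
So P(A ∩ B) = P(A|B) × P(B)
= 3/5 × 3/5
= 9/25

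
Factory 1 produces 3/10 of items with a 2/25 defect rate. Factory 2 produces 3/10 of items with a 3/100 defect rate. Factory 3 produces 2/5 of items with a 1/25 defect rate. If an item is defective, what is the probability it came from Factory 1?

Using Bayes' theorem:
P(F1) = 3/10, P(D|F1) = 2/25
P(F2) = 3/10, P(D|F2) = 3/100
P(F3) = 2/5, P(D|F3) = 1/25
P(D) = P(D|F1)P(F1) + P(D|F2)P(F2) + P(D|F3)P(F3)
     = \frac{49}{1000}
P(F1|D) = P(D|F1)P(F1) / P(D)
= \frac{24}{49}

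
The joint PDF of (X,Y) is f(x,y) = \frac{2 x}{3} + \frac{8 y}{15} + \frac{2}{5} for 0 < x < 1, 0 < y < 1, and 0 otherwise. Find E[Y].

E[Y] = ∫_0^1 ∫_0^1 y × f(x,y) dx dy
= \frac{49}{90}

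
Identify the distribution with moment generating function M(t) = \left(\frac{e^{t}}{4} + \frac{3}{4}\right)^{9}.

The MGF M(t) = \left(\frac{e^{t}}{4} + \frac{3}{4}\right)^{9} is the standard form for the Binomial distribution.
Comparing with the known MGF formula identifies: Binomial(n=9, p=1/4)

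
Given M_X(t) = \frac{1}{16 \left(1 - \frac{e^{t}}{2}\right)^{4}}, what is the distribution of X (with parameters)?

The MGF M(t) = \frac{1}{16 \left(1 - \frac{e^{t}}{2}\right)^{4}} is the standard form for the NegativeBinomial distribution.
Comparing with the known MGF formula identifies: NegBin(r=4, p=1/2), X = failures before r-th success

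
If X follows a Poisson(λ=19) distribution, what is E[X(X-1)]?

E[X(X-1)] = E[X² - X] = E[X²] - E[X]
E[X] = 19
E[X²] = Var(X) + (E[X])² = 19 + (19)² = 380
E[X(X-1)] = 380 - 19 = 361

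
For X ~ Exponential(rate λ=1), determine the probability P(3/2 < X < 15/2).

P(3/2 < X < 15/2) = ∫_{3/2}^{15/2} f(x) dx
where f(x) = e^{- x}
= - \frac{1 - e^{6}}{e^{\frac{15}{2}}}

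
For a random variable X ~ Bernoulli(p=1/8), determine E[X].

For X ~ Bernoulli(p=1/8), the expected value is:
E[X] = \frac{1}{8}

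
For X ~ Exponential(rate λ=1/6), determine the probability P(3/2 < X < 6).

P(3/2 < X < 6) = ∫_{3/2}^{6} f(x) dx
where f(x) = \frac{e^{- \frac{x}{6}}}{6}
= - \frac{1}{e} + e^{- \frac{1}{4}}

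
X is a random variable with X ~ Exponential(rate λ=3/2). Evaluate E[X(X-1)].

E[X(X-1)] = E[X² - X] = E[X²] - E[X]
E[X] = \frac{2}{3}
E[X²] = Var(X) + (E[X])² = \frac{4}{9} + (\frac{2}{3})² = \frac{8}{9}
E[X(X-1)] = \frac{8}{9} - \frac{2}{3} = \frac{2}{9}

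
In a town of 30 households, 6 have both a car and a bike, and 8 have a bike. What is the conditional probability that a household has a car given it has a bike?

P(A ∩ B) = 6/30 = 1/5
P(B) = 8/30 = 4/15
P(A|B) = P(A ∩ B) / P(B) = (1/5) / (4/15) = 3/4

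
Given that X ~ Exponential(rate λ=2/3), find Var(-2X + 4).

For X ~ Exponential(rate λ=2/3):
Var(X) = \frac{9}{4}
Var(-2X + 4) = (-2)² × Var(X) = 4 × \frac{9}{4} = 9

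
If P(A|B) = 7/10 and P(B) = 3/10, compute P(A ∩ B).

By definition, P(A|B) = P(A ∩ B) / P(B)
So P(A ∩ B) = P(A|B) × P(B)
= 7/10 × 3/10
= 21/100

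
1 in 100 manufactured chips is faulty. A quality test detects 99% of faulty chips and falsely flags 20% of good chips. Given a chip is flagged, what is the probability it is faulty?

Let D = the rare event, + = positive/flagged.
P(D) = 1/100
P(+|D) = 99/100
P(+|D') = 20/100 = 1/5
P(+) = P(+|D)P(D) + P(+|D')P(D')
     = \frac{99}{100} × \frac{1}{100} + \frac{1}{5} × \frac{99}{100}
     = \frac{2079}{10000}
P(D|+) = P(+|D)P(D)/P(+) = \frac{1}{21}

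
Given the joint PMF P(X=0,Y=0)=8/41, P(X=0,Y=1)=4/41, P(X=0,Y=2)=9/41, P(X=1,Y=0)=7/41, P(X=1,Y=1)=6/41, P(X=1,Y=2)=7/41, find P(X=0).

P(X=0) = P(X=0,Y=0) + P(X=0,Y=1) + P(X=0,Y=2)
= 8/41 + 4/41 + 9/41
= 21/41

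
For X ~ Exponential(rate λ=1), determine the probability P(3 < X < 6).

P(3 < X < 6) = ∫_{3}^{6} f(x) dx
where f(x) = e^{- x}
= - \frac{1 - e^{3}}{e^{6}}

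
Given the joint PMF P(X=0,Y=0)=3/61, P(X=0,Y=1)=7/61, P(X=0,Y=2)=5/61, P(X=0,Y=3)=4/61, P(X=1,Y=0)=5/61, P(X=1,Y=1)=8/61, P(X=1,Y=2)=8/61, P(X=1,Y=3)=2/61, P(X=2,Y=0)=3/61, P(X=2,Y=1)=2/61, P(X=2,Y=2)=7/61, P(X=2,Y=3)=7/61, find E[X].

First find marginal of X:
P(X=0) = 19/61
P(X=1) = 23/61
P(X=2) = 19/61
E[X] = 0 × 19/61 + 1 × 23/61 + 2 × 19/61 = 1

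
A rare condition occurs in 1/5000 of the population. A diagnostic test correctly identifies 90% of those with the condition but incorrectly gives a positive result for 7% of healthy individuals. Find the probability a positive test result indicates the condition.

Let D = the rare event, + = positive/flagged.
P(D) = 1/5000
P(+|D) = 90/100 = 9/10
P(+|D') = 7/100
P(+) = P(+|D)P(D) + P(+|D')P(D')
     = \frac{9}{10} × \frac{1}{5000} + \frac{7}{100} × \frac{4999}{5000}
     = \frac{35083}{500000}
P(D|+) = P(+|D)P(D)/P(+) = \frac{90}{35083}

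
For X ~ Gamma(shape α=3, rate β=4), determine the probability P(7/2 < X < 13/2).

P(7/2 < X < 13/2) = ∫_{7/2}^{13/2} f(x) dx
where f(x) = 32 x^{2} e^{- 4 x}
= \frac{-365 + 113 e^{12}}{e^{26}}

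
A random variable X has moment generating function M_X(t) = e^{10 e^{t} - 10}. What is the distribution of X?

The MGF M(t) = e^{10 e^{t} - 10} is the standard form for the Poisson distribution.
Comparing with the known MGF formula identifies: Poisson(λ=10)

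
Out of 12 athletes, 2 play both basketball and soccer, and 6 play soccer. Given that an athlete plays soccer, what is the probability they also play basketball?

P(A ∩ B) = 2/12 = 1/6
P(B) = 6/12 = 1/2
P(A|B) = P(A ∩ B) / P(B) = (1/6) / (1/2) = 1/3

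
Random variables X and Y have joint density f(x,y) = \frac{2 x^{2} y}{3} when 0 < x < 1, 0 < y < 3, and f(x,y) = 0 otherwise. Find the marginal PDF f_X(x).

f_X(x) = ∫_0^3 f(x,y) dy
= ∫_0^3 \frac{2 x^{2} y}{3} dy
= 3 x^{2} for 0 < x < 1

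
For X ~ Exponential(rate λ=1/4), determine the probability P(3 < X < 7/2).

P(3 < X < 7/2) = ∫_{3}^{7/2} f(x) dx
where f(x) = \frac{e^{- \frac{x}{4}}}{4}
= - \frac{1}{e^{\frac{7}{8}}} + e^{- \frac{3}{4}}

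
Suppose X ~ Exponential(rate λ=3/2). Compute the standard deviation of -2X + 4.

For X ~ Exponential(rate λ=3/2):
Var(X) = \frac{4}{9}
SD(X) = √(Var(X)) = √(\frac{4}{9}) = \frac{2}{3}
SD(-2X + 4) = |-2| × SD(X) = 2 × \frac{2}{3} = \frac{4}{3}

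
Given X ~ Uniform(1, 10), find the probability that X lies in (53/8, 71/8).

P(53/8 < X < 71/8) = ∫_{53/8}^{71/8} f(x) dx
where f(x) = \frac{1}{9}
= \frac{1}{4}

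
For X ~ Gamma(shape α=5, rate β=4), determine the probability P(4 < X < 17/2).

P(4 < X < 17/2) = ∫_{4}^{17/2} f(x) dx
where f(x) = \frac{128 x^{4} e^{- 4 x}}{3}
= \frac{-188533 + 10675 e^{18}}{3 e^{34}}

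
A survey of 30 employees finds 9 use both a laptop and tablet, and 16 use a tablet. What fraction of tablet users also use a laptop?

P(A ∩ B) = 9/30 = 3/10
P(B) = 16/30 = 8/15
P(A|B) = P(A ∩ B) / P(B) = (3/10) / (8/15) = 9/16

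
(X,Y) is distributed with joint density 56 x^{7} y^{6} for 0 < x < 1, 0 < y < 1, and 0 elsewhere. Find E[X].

E[X] = ∫_0^1 ∫_0^1 x × f(x,y) dy dx
= ∫_0^1 ∫_0^1 x × (56 x^{7} y^{6}) dy dx
= \frac{8}{9}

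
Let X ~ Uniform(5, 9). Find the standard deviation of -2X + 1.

For X ~ Uniform(5, 9):
Var(X) = \frac{4}{3}
SD(X) = √(Var(X)) = √(\frac{4}{3}) = \frac{2 \sqrt{3}}{3}
SD(-2X + 1) = |-2| × SD(X) = 2 × \frac{2 \sqrt{3}}{3} = \frac{4 \sqrt{3}}{3}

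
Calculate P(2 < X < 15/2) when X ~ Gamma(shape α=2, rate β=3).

P(2 < X < 15/2) = ∫_{2}^{15/2} f(x) dx
where f(x) = 9 x e^{- 3 x}
= - \frac{47}{2 e^{\frac{45}{2}}} + \frac{7}{e^{6}}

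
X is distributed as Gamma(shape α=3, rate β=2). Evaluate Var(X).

For X ~ Gamma(shape α=3, rate β=2):
Var(X) = \frac{3}{4}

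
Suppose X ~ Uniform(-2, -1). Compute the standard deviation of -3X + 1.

For X ~ Uniform(-2, -1):
Var(X) = \frac{1}{12}
SD(X) = √(Var(X)) = √(\frac{1}{12}) = \frac{\sqrt{3}}{6}
SD(-3X + 1) = |-3| × SD(X) = 3 × \frac{\sqrt{3}}{6} = \frac{\sqrt{3}}{2}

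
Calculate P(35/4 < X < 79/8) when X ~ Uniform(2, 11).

P(35/4 < X < 79/8) = ∫_{35/4}^{79/8} f(x) dx
where f(x) = \frac{1}{9}
= \frac{1}{8}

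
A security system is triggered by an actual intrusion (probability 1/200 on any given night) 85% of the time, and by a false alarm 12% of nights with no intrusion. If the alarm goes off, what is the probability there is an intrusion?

Let D = the rare event, + = positive/flagged.
P(D) = 1/200
P(+|D) = 85/100 = 17/20
P(+|D') = 12/100 = 3/25
P(+) = P(+|D)P(D) + P(+|D')P(D')
     = \frac{17}{20} × \frac{1}{200} + \frac{3}{25} × \frac{199}{200}
     = \frac{2473}{20000}
P(D|+) = P(+|D)P(D)/P(+) = \frac{85}{2473}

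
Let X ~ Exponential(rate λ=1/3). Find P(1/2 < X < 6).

P(1/2 < X < 6) = ∫_{1/2}^{6} f(x) dx
where f(x) = \frac{e^{- \frac{x}{3}}}{3}
= - \frac{1}{e^{2}} + e^{- \frac{1}{6}}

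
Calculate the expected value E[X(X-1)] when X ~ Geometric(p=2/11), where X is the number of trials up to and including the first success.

E[X(X-1)] = E[X² - X] = E[X²] - E[X]
E[X] = \frac{11}{2}
E[X²] = Var(X) + (E[X])² = \frac{99}{4} + (\frac{11}{2})² = 55
E[X(X-1)] = 55 - \frac{11}{2} = \frac{99}{2}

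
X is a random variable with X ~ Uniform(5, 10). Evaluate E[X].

For X ~ Uniform(5, 10), the expected value is:
E[X] = \frac{15}{2}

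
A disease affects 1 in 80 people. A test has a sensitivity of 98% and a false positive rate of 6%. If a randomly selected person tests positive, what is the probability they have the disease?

Let D = the rare event, + = positive/flagged.
P(D) = 1/80
P(+|D) = 98/100 = 49/50
P(+|D') = 6/100 = 3/50
P(+) = P(+|D)P(D) + P(+|D')P(D')
     = \frac{49}{50} × \frac{1}{80} + \frac{3}{50} × \frac{79}{80}
     = \frac{143}{2000}
P(D|+) = P(+|D)P(D)/P(+) = \frac{49}{286}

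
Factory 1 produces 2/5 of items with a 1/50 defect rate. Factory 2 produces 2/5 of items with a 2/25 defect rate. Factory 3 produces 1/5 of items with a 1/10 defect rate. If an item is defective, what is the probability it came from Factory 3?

Using Bayes' theorem:
P(F1) = 2/5, P(D|F1) = 1/50
P(F2) = 2/5, P(D|F2) = 2/25
P(F3) = 1/5, P(D|F3) = 1/10
P(D) = P(D|F1)P(F1) + P(D|F2)P(F2) + P(D|F3)P(F3)
     = \frac{3}{50}
P(F3|D) = P(D|F3)P(F3) / P(D)
= \frac{1}{3}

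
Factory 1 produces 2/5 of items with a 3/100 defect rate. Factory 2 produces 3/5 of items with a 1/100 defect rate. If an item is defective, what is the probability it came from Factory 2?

Using Bayes' theorem:
P(F1) = 2/5, P(D|F1) = 3/100
P(F2) = 3/5, P(D|F2) = 1/100
P(D) = P(D|F1)P(F1) + P(D|F2)P(F2)
     = \frac{9}{500}
P(F2|D) = P(D|F2)P(F2) / P(D)
= \frac{1}{3}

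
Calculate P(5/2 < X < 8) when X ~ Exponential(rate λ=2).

P(5/2 < X < 8) = ∫_{5/2}^{8} f(x) dx
where f(x) = 2 e^{- 2 x}
= - \frac{1 - e^{11}}{e^{16}}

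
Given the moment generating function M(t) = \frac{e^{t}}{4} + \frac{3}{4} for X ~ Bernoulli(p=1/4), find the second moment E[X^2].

To find E[X^2], compute M^(2)(0):
M^(1)(t) = \frac{e^{t}}{4}
M^(2)(t) = \frac{e^{t}}{4}
M^(2)(0) = \frac{1}{4}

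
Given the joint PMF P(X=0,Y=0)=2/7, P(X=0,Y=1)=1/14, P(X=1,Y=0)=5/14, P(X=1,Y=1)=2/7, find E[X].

First find marginal of X:
P(X=0) = 5/14
P(X=1) = 9/14
E[X] = 0 × 5/14 + 1 × 9/14 = 9/14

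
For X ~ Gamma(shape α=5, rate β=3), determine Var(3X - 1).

For X ~ Gamma(shape α=5, rate β=3):
Var(X) = \frac{5}{9}
Var(3X - 1) = (3)² × Var(X) = 9 × \frac{5}{9} = 5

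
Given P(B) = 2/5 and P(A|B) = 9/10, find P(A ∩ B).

By definition, P(A|B) = P(A ∩ B) / P(B)
So P(A ∩ B) = P(A|B) × P(B)
= 9/10 × 2/5
= 9/25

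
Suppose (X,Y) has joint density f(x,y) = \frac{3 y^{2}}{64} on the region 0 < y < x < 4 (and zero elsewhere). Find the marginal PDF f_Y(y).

f_Y(y) = ∫_y^4 \frac{3 y^{2}}{64} dx = \frac{3 y^{2} \left(4 - y\right)}{64}
for 0 < y < 4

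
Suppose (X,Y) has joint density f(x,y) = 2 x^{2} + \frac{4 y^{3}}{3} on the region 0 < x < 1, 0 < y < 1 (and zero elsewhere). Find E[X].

E[X] = ∫_0^1 ∫_0^1 x × f(x,y) dy dx
= ∫_0^1 ∫_0^1 x × (2 x^{2} + \frac{4 y^{3}}{3}) dy dx
= \frac{2}{3}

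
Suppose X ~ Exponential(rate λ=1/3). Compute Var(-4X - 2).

For X ~ Exponential(rate λ=1/3):
Var(X) = 9
Var(-4X - 2) = (-4)² × Var(X) = 16 × 9 = 144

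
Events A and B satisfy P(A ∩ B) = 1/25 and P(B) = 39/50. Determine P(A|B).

P(A|B) = P(A ∩ B) / P(B)
= (1/25) / (39/50)
= 2/39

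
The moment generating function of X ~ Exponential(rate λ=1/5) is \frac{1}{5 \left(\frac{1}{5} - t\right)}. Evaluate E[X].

To find E[X], compute M^(1)(0):
M^(1)(t) = \frac{1}{5 \left(\frac{1}{5} - t\right)^{2}}
M^(1)(0) = 5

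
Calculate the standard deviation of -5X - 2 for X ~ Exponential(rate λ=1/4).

For X ~ Exponential(rate λ=1/4):
Var(X) = 16
SD(X) = √(Var(X)) = √(16) = 4
SD(-5X - 2) = |-5| × SD(X) = 5 × 4 = 20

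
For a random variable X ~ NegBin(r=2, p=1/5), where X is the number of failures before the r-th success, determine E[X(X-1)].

E[X(X-1)] = E[X² - X] = E[X²] - E[X]
E[X] = 8
E[X²] = Var(X) + (E[X])² = 40 + (8)² = 104
E[X(X-1)] = 104 - 8 = 96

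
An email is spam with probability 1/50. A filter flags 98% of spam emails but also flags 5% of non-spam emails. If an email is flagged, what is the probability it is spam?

Let D = the rare event, + = positive/flagged.
P(D) = 1/50
P(+|D) = 98/100 = 49/50
P(+|D') = 5/100 = 1/20
P(+) = P(+|D)P(D) + P(+|D')P(D')
     = \frac{49}{50} × \frac{1}{50} + \frac{1}{20} × \frac{49}{50}
     = \frac{343}{5000}
P(D|+) = P(+|D)P(D)/P(+) = \frac{2}{7}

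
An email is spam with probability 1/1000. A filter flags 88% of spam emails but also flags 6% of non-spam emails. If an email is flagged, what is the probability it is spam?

Let D = the rare event, + = positive/flagged.
P(D) = 1/1000
P(+|D) = 88/100 = 22/25
P(+|D') = 6/100 = 3/50
P(+) = P(+|D)P(D) + P(+|D')P(D')
     = \frac{22}{25} × \frac{1}{1000} + \frac{3}{50} × \frac{999}{1000}
     = \frac{3041}{50000}
P(D|+) = P(+|D)P(D)/P(+) = \frac{44}{3041}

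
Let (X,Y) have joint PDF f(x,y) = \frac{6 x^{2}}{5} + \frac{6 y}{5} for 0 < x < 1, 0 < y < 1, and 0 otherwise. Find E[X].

E[X] = ∫_0^1 ∫_0^1 x × f(x,y) dy dx
= ∫_0^1 ∫_0^1 x × (\frac{6 x^{2}}{5} + \frac{6 y}{5}) dy dx
= \frac{3}{5}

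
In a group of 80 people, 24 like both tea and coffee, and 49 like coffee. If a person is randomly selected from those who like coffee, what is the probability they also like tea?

P(A ∩ B) = 24/80 = 3/10
P(B) = 49/80
P(A|B) = P(A ∩ B) / P(B) = (3/10) / (49/80) = 24/49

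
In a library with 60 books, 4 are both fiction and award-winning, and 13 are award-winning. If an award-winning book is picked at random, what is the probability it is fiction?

P(A ∩ B) = 4/60 = 1/15
P(B) = 13/60
P(A|B) = P(A ∩ B) / P(B) = (1/15) / (13/60) = 4/13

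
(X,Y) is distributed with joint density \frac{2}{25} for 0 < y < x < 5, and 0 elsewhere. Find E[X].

f_X(x) = ∫_0^x \frac{2}{25} dy = \frac{2 x}{25}
E[X] = ∫_0^5 x × (\frac{2 x}{25}) dx = \frac{10}{3}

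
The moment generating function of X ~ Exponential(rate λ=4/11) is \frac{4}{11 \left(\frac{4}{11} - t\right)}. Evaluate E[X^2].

To find E[X^2], compute M^(2)(0):
M^(1)(t) = \frac{4}{11 \left(\frac{4}{11} - t\right)^{2}}
M^(2)(t) = \frac{8}{11 \left(\frac{4}{11} - t\right)^{3}}
M^(2)(0) = \frac{121}{8}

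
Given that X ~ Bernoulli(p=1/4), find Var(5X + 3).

For X ~ Bernoulli(p=1/4):
Var(X) = \frac{3}{16}
Var(5X + 3) = (5)² × Var(X) = 25 × \frac{3}{16} = \frac{75}{16}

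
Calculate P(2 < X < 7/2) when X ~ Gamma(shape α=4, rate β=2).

P(2 < X < 7/2) = ∫_{2}^{7/2} f(x) dx
where f(x) = \frac{8 x^{3} e^{- 2 x}}{3}
= \frac{-269 + 71 e^{3}}{3 e^{7}}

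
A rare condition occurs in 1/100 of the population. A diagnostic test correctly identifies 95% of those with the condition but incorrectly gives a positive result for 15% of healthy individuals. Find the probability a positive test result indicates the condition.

Let D = the rare event, + = positive/flagged.
P(D) = 1/100
P(+|D) = 95/100 = 19/20
P(+|D') = 15/100 = 3/20
P(+) = P(+|D)P(D) + P(+|D')P(D')
     = \frac{19}{20} × \frac{1}{100} + \frac{3}{20} × \frac{99}{100}
     = \frac{79}{500}
P(D|+) = P(+|D)P(D)/P(+) = \frac{19}{316}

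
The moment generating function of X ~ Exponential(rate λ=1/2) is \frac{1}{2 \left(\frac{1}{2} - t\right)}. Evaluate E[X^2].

To find E[X^2], compute M^(2)(0):
M^(1)(t) = \frac{1}{2 \left(\frac{1}{2} - t\right)^{2}}
M^(2)(t) = \frac{1}{\left(\frac{1}{2} - t\right)^{3}}
M^(2)(0) = 8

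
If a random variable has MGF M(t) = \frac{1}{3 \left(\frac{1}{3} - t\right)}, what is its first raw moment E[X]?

To find E[X], compute M^(1)(0):
M^(1)(t) = \frac{1}{3 \left(\frac{1}{3} - t\right)^{2}}
M^(1)(0) = 3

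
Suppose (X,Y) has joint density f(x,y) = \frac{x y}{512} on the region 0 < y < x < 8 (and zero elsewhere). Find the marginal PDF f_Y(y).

f_Y(y) = ∫_y^8 \frac{x y}{512} dx = \frac{y \left(64 - y^{2}\right)}{1024}
for 0 < y < 8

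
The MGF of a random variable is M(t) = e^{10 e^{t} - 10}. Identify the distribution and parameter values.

The MGF M(t) = e^{10 e^{t} - 10} is the standard form for the Poisson distribution.
Comparing with the known MGF formula identifies: Poisson(λ=10)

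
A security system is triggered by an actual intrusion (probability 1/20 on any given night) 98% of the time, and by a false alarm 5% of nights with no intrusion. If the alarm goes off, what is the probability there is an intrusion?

Let D = the rare event, + = positive/flagged.
P(D) = 1/20
P(+|D) = 98/100 = 49/50
P(+|D') = 5/100 = 1/20
P(+) = P(+|D)P(D) + P(+|D')P(D')
     = \frac{49}{50} × \frac{1}{20} + \frac{1}{20} × \frac{19}{20}
     = \frac{193}{2000}
P(D|+) = P(+|D)P(D)/P(+) = \frac{98}{193}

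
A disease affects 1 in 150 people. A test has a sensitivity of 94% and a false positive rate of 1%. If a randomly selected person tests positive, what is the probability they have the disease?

Let D = the rare event, + = positive/flagged.
P(D) = 1/150
P(+|D) = 94/100 = 47/50
P(+|D') = 1/100
P(+) = P(+|D)P(D) + P(+|D')P(D')
     = \frac{47}{50} × \frac{1}{150} + \frac{1}{100} × \frac{149}{150}
     = \frac{81}{5000}
P(D|+) = P(+|D)P(D)/P(+) = \frac{94}{243}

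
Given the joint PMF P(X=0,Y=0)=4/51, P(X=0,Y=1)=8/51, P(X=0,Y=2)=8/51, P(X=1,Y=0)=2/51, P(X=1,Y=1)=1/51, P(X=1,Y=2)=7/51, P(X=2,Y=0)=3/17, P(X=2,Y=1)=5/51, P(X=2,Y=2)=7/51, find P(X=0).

P(X=0) = P(X=0,Y=0) + P(X=0,Y=1) + P(X=0,Y=2)
= 4/51 + 8/51 + 8/51
= 20/51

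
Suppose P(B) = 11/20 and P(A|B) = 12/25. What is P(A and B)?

By definition, P(A|B) = P(A ∩ B) / P(B)
So P(A ∩ B) = P(A|B) × P(B)
= 12/25 × 11/20
= 33/125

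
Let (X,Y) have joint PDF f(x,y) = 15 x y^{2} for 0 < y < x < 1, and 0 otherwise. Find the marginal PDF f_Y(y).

f_Y(y) = ∫_y^1 15 x y^{2} dx = \frac{15 y^{2} \left(1 - y^{2}\right)}{2}
for 0 < y < 1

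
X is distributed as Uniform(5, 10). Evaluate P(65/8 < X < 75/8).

P(65/8 < X < 75/8) = ∫_{65/8}^{75/8} f(x) dx
where f(x) = \frac{1}{5}
= \frac{1}{4}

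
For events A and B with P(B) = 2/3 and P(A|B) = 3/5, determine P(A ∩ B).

By definition, P(A|B) = P(A ∩ B) / P(B)
So P(A ∩ B) = P(A|B) × P(B)
= 3/5 × 2/3
= 2/5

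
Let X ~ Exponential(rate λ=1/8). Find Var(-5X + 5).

For X ~ Exponential(rate λ=1/8):
Var(X) = 64
Var(-5X + 5) = (-5)² × Var(X) = 25 × 64 = 1600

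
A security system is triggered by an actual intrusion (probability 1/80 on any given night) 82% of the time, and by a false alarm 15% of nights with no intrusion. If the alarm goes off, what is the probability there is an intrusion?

Let D = the rare event, + = positive/flagged.
P(D) = 1/80
P(+|D) = 82/100 = 41/50
P(+|D') = 15/100 = 3/20
P(+) = P(+|D)P(D) + P(+|D')P(D')
     = \frac{41}{50} × \frac{1}{80} + \frac{3}{20} × \frac{79}{80}
     = \frac{1267}{8000}
P(D|+) = P(+|D)P(D)/P(+) = \frac{82}{1267}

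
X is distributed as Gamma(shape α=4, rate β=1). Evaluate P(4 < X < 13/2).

P(4 < X < 13/2) = ∫_{4}^{13/2} f(x) dx
where f(x) = \frac{x^{3} e^{- x}}{6}
= - \frac{3571}{48 e^{\frac{13}{2}}} + \frac{71}{3 e^{4}}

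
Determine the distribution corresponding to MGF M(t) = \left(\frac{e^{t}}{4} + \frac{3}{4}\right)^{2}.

The MGF M(t) = \left(\frac{e^{t}}{4} + \frac{3}{4}\right)^{2} is the standard form for the Binomial distribution.
Comparing with the known MGF formula identifies: Binomial(n=2, p=1/4)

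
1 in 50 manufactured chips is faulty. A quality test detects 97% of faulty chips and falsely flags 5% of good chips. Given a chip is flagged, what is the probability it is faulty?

Let D = the rare event, + = positive/flagged.
P(D) = 1/50
P(+|D) = 97/100
P(+|D') = 5/100 = 1/20
P(+) = P(+|D)P(D) + P(+|D')P(D')
     = \frac{97}{100} × \frac{1}{50} + \frac{1}{20} × \frac{49}{50}
     = \frac{171}{2500}
P(D|+) = P(+|D)P(D)/P(+) = \frac{97}{342}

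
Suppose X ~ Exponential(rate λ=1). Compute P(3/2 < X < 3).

P(3/2 < X < 3) = ∫_{3/2}^{3} f(x) dx
where f(x) = e^{- x}
= - \frac{1}{e^{3}} + e^{- \frac{3}{2}}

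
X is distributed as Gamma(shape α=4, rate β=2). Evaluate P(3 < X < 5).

P(3 < X < 5) = ∫_{3}^{5} f(x) dx
where f(x) = \frac{8 x^{3} e^{- 2 x}}{3}
= \frac{-683 + 183 e^{4}}{3 e^{10}}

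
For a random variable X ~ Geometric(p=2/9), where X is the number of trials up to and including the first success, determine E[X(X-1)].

E[X(X-1)] = E[X² - X] = E[X²] - E[X]
E[X] = \frac{9}{2}
E[X²] = Var(X) + (E[X])² = \frac{63}{4} + (\frac{9}{2})² = 36
E[X(X-1)] = 36 - \frac{9}{2} = \frac{63}{2}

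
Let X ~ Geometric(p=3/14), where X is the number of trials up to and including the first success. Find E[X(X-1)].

E[X(X-1)] = E[X² - X] = E[X²] - E[X]
E[X] = \frac{14}{3}
E[X²] = Var(X) + (E[X])² = \frac{154}{9} + (\frac{14}{3})² = \frac{350}{9}
E[X(X-1)] = \frac{350}{9} - \frac{14}{3} = \frac{308}{9}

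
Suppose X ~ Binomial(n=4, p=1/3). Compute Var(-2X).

For X ~ Binomial(n=4, p=1/3):
Var(X) = \frac{8}{9}
Var(-2X) = (-2)² × Var(X) = 4 × \frac{8}{9} = \frac{32}{9}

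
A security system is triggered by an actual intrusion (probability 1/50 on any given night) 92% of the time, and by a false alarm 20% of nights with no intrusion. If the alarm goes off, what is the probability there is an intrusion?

Let D = the rare event, + = positive/flagged.
P(D) = 1/50
P(+|D) = 92/100 = 23/25
P(+|D') = 20/100 = 1/5
P(+) = P(+|D)P(D) + P(+|D')P(D')
     = \frac{23}{25} × \frac{1}{50} + \frac{1}{5} × \frac{49}{50}
     = \frac{134}{625}
P(D|+) = P(+|D)P(D)/P(+) = \frac{23}{268}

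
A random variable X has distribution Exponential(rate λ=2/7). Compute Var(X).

For X ~ Exponential(rate λ=2/7):
Var(X) = \frac{49}{4}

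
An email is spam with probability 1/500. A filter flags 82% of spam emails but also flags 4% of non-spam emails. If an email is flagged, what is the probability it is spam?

Let D = the rare event, + = positive/flagged.
P(D) = 1/500
P(+|D) = 82/100 = 41/50
P(+|D') = 4/100 = 1/25
P(+) = P(+|D)P(D) + P(+|D')P(D')
     = \frac{41}{50} × \frac{1}{500} + \frac{1}{25} × \frac{499}{500}
     = \frac{1039}{25000}
P(D|+) = P(+|D)P(D)/P(+) = \frac{41}{1039}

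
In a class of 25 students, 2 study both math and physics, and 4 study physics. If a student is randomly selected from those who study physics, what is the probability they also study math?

P(A ∩ B) = 2/25
P(B) = 4/25
P(A|B) = P(A ∩ B) / P(B) = (2/25) / (4/25) = 1/2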